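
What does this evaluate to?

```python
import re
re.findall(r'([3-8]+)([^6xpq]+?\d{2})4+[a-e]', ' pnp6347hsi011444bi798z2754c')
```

[('6347', 'hsi011'), ('7', '98z275')]

Pattern: one or more of a character in [3-8] (captured); then one or more of any character except [6xpq] (lazy), then exactly 2 of a digit (captured); then one or more of the literal '4', then a character in [a-e].
Multiple groups make `findall` return tuples — one 2-tuple for each match.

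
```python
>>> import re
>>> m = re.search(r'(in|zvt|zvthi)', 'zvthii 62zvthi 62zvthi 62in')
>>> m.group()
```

'zvt'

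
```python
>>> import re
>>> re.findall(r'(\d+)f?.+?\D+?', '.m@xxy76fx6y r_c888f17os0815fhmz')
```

['76', '888', '0815']

One capturing group, so `findall` returns just the captured substring from each match — 3 in all.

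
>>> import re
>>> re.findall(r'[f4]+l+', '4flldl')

This matches one or more of one of [f4]; then one or more of a literal 'l'.
Scanning left to right: at [0:4] → '4fll'.
With no groups in the pattern, `findall` gives back each whole match — 1 here.

['4fll']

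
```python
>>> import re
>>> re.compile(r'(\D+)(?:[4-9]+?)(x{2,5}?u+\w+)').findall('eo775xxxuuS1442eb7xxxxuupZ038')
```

[('eo', 'xxxuuS1442eb7xxxxuupZ038')]

Pattern: one or more of a non-digit (captured); then one or more of a character in [4-9] (lazy) (non-capturing group); then 2 to 5 of a literal 'x' (lazy), then one or more of a literal 'u', then one or more of a word character (captured).
Matches: at [0:29] match 'eo775xxxuuS1442eb7xxxxuupZ038', groups = ('eo', 'xxxuuS1442eb7xxxxuupZ038').
`findall` packs the 2 group values into a tuple for every match.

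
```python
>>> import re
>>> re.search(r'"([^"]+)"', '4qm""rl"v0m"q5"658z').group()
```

The match spans [4:8] → '"rl"'.

'"rl"'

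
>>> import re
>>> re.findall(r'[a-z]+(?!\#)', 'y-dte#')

A negative assertion filters positions out without eating any characters.
With no groups in the pattern, `findall` gives back each whole match — 2 here.

['y', 'dt']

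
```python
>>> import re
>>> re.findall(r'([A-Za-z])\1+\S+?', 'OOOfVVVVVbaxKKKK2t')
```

`\1` has to match the exact text group 1 already captured.
Scanning left to right: at [0:4] match 'OOOf', group 1 = 'O'; at [4:10] match 'VVVVVb', group 1 = 'V'; at [12:17] match 'KKKK2', group 1 = 'K'.
One capturing group, so `findall` returns just the captured substring from each match — 3 in all.

['O', 'V', 'K']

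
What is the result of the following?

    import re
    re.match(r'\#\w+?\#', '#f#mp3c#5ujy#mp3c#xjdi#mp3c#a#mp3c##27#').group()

'#f#'

`re.match` only tries the pattern at the start of the string.
The match spans [0:3] → '#f#'.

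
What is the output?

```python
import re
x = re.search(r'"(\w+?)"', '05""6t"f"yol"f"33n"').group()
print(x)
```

`re.search` scans for the first position where the pattern succeeds.
The match spans [3:7] → '"6t"'.
Captured: group 1 = '6t'.

"6t"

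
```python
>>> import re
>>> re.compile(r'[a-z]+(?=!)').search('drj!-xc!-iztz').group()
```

Because the assertion is zero-width, the text it checks is not consumed and won't appear in the result.
`search` walks the string left to right and returns the first match it finds.
The match spans [0:3] → 'drj'.

'drj'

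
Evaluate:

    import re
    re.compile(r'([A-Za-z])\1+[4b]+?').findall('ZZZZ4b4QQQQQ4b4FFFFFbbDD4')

`\1` is not a pattern — it's the concrete string captured by group 1, re-applied verbatim.
With a single group, `findall` returns only what that group captured — 4 items.

['Z', 'Q', 'F', 'D']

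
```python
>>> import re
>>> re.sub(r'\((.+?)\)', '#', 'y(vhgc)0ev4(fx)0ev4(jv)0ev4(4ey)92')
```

With the lazy modifier that quantifier settles for the fewest repetitions that let the rest of the pattern succeed (the atoms after it are unaffected and can still be greedy).
Each match is replaced by '#'.

'y#0ev4#0ev4#0ev4#92'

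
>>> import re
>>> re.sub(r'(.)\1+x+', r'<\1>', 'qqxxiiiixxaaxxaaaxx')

After group 1 captures some text, `\1` only succeeds where that same text appears again.
The replacement refers to a captured group, so each match is rewritten using its own captured text.

'<q><i><a><a>'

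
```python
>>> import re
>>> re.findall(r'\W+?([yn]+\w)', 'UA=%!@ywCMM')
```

['yw']

This matches one or more of a non-word character (lazy); then one or more of one of [yn], then a word character (captured).
Matches: at [2:8] match '=%!@yw', group 1 = 'yw'.
One capturing group, so `findall` returns just the captured substring from the one match — 1 in all.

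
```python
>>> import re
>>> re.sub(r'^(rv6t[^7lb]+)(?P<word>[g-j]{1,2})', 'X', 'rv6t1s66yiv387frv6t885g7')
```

'Xv387frv6t885g7'

This matches anchored at the start of the string; then the literal 'rv', then the literal '6t', then one or more of any character except [7lb] (captured); then 1 to 2 of a character in [g-j] (captured as 'word').
Matches: at [0:10] → 'rv6t1s66yi'.
`sub` substitutes 'X' at each match site.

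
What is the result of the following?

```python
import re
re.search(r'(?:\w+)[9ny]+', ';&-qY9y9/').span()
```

(3, 8)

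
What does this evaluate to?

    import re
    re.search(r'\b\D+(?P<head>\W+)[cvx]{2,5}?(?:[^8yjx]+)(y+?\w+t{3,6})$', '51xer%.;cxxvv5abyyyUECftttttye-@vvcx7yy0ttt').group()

The match spans [30:43] → '-@vvcx7yy0ttt'.

'-@vvcx7yy0ttt'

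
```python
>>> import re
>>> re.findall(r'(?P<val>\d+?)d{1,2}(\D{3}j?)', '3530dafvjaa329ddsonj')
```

This matches one or more of a digit (lazy) (captured as 'val'); then 1 to 2 of a literal 'd'; then exactly 3 of a non-digit, then optionally the literal 'j' (captured).
Multiple groups make `findall` return tuples — one 2-tuple for each match.

[('3530', 'afvj'), ('329', 'sonj')]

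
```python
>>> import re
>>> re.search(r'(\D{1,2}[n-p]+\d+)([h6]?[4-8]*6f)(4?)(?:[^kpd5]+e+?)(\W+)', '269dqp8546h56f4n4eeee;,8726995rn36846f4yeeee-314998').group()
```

This matches 1 to 2 of a non-digit, then one or more of a character in [n-p], then one or more of a digit (captured); then optionally one of [h6], then zero or more of a character in [4-8], then the literal '6f' (captured); then optionally a literal '4' (captured); then one or more of any character except [kpd5], then one or more of the literal 'e' (lazy) (non-capturing group); then one or more of a non-word character (captured).
`search` walks the string left to right and returns the first match it finds.
The match spans [3:23] → 'dqp8546h56f4n4eeee;,'.
Captured: group 1 = 'dqp8546', group 2 = 'h56f', group 3 = '4', group 4 = ';,'.

'dqp8546h56f4n4eeee;,'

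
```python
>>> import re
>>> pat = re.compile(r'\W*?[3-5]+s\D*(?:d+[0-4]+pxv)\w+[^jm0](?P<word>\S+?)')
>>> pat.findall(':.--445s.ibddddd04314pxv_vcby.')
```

['.']

This matches zero or more of a non-word character (lazy); then one or more of a character in [3-5], then a literal 's', then zero or more of a non-digit; then one or more of a literal 'd', then one or more of a character in [0-4], then the literal 'pxv' (non-capturing group); then one or more of a word character, then any character except [jm0]; then one or more of a non-whitespace character (lazy) (captured as 'word').
Matches: at [0:30] match ':.--445s.ibddddd04314pxv_vcby.', group 1 = '.'.
One capturing group, so `findall` returns just the captured substring from the one match — 1 in all.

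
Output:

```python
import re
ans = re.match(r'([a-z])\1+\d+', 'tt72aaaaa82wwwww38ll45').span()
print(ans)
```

The backreference `\1` re-matches whatever the first group consumed, character for character.
`re.match` only tries the pattern at the start of the string.
The match spans [0:4] → 'tt72'.
Captured: group 1 = 't'.

(0, 4)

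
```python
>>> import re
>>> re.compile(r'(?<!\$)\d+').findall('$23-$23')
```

['3', '3']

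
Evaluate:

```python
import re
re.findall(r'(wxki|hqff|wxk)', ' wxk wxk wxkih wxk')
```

['wxk', 'wxk', 'wxki', 'wxk']

Alternation isn't longest-match — the leftmost alternative that fits at this position is chosen.
`findall` collects group 1 from each match (4 total).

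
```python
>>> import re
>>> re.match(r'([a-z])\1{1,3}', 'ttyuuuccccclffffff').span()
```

(0, 2)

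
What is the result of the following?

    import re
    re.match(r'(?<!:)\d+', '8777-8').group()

'8777'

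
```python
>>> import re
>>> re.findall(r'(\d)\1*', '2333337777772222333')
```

['2', '3', '7', '2', '3']

A backreference is literal: `\1` must see the identical characters the first group matched.
With a single group, `findall` returns only what that group captured — 5 items.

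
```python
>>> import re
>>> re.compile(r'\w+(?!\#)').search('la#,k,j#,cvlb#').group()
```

'l'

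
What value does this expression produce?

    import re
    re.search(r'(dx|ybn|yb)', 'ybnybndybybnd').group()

'ybn'

Branches in `(...|...)` are attempted left-to-right; the first branch that allows the whole pattern to succeed is taken.
The match spans [0:3] → 'ybn'.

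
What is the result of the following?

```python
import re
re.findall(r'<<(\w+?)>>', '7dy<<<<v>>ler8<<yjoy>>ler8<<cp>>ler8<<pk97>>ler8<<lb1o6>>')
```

Walking the string: at [5:10] match '<<v>>', group 1 = 'v'; at [14:22] match '<<yjoy>>', group 1 = 'yjoy'; at [26:32] match '<<cp>>', group 1 = 'cp'; at [36:44] match '<<pk97>>', group 1 = 'pk97'; at [48:57] match '<<lb1o6>>', group 1 = 'lb1o6'.
With a single group, `findall` returns only what that group captured — 5 items.

['v', 'yjoy', 'cp', 'pk97', 'lb1o6']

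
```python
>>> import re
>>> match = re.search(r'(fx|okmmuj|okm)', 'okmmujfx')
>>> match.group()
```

Alternation tries branches left to right and keeps the first one that lets the overall match succeed at that position.
The match spans [0:6] → 'okmmuj'.

'okmmuj'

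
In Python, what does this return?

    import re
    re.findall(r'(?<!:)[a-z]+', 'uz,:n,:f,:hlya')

['uz', 'lya']

`(?!…)`/`(?<!…)` only lets a position through if the neighbouring text does NOT match; no characters are consumed.
`findall` yields the raw match text (2 of them) because the pattern has no groups.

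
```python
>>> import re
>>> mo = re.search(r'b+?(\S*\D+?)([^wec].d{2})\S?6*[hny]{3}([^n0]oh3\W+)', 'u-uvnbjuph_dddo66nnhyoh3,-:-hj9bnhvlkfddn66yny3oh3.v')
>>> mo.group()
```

'bjuph_dddo66nnhyoh3,-:-hj9bnhvlkfddn66yny3oh3.'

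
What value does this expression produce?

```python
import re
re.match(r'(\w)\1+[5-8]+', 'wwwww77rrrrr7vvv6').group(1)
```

`\1` is not a pattern — it's the concrete string captured by group 1, re-applied verbatim.
`re.match` won't scan ahead — the pattern has to work from the very first character.
The match spans [0:7] → 'wwwww77'.
Captured: group 1 = 'w'.

'w'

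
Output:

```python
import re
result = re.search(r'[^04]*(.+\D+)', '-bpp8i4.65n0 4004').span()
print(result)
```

The pattern matches zero or more of any character except [04]; then one or more of any character, then one or more of a non-digit (captured).
`re.search` tries every starting position until one works.
The match spans [0:13] → '-bpp8i4.65n0 '.
Captured: group 1 = '4.65n0 '.

(0, 13)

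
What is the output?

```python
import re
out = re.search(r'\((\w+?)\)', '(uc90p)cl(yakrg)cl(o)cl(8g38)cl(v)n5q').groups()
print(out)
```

('uc90p',)

The match spans [0:7] → '(uc90p)'.
Captured: group 1 = 'uc90p'.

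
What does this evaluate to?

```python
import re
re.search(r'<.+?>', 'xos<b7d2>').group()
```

The match spans [3:9] → '<b7d2>'.

'<b7d2>'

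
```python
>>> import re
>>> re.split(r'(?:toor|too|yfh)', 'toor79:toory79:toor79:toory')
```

['', '79:', 'y79:', '79:', 'y']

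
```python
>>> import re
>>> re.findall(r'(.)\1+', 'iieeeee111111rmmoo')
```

['i', 'e', '1', 'm', 'o']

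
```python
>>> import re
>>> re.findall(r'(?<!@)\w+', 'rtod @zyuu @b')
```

`(?!…)`/`(?<!…)` only lets a position through if the neighbouring text does NOT match; no characters are consumed.
Matches: at [0:4] → 'rtod'; at [7:10] → 'yuu'.
Since nothing is captured, `findall` lists the 2 matched substrings directly.

['rtod', 'yuu']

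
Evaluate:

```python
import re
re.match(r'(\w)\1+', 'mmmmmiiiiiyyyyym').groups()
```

A backreference is literal: `\1` must see the identical characters the first group matched.
`re.match` won't scan ahead — the pattern has to work from the very first character.
The match spans [0:5] → 'mmmmm'.
Captured: group 1 = 'm'.

('m',)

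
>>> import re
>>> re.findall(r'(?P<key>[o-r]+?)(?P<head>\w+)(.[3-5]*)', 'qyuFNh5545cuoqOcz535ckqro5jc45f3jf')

[('q', 'yuFNh5545cuoqOcz535ckqro5jc45f3j', 'f')]

The pattern matches one or more of a character in [o-r] (lazy) (captured as 'key'); then one or more of a word character (captured as 'head'); then any character, then zero or more of a character in [3-5] (captured).
Scanning left to right: at [0:34] match 'qyuFNh5545cuoqOcz535ckqro5jc45f3jf', groups = ('q', 'yuFNh5545cuoqOcz535ckqro5jc45f3j', 'f').
With 3 capturing groups, `findall` returns a 3-tuple per match.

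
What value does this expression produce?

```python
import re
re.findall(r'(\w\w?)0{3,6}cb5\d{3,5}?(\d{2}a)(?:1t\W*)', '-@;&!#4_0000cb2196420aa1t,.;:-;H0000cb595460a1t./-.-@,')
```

[('H0', '60a')]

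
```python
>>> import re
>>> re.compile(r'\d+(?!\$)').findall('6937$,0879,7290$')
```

['693', '0879', '729']

`(?!…)`/`(?<!…)` only lets a position through if the neighbouring text does NOT match; no characters are consumed.
With no groups in the pattern, `findall` gives back each whole match — 3 here.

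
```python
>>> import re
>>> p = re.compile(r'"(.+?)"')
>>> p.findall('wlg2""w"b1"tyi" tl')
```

With the lazy modifier that quantifier settles for the fewest repetitions that let the rest of the pattern succeed (the atoms after it are unaffected and can still be greedy).
Walking the string: at [4:8] match '""w"', group 1 = '"w'; at [10:15] match '"tyi"', group 1 = 'tyi'.
With a single group, `findall` returns only what that group captured — 2 items.

['"w', 'tyi']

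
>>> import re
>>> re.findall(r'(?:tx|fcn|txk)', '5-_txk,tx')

['tx', 'tx']

`|` is ordered: at each position the engine commits to the first alternative that works.
Walking the string: at [3:5] → 'tx'; at [7:9] → 'tx'.
Since nothing is captured, `findall` lists the 2 matched substrings directly.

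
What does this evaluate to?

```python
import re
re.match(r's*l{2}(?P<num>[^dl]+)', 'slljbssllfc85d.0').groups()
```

('jbss',)

Pattern: zero or more of the literal 's', then exactly 2 of a literal 'l'; then one or more of any character except [dl] (captured as 'num').
With `match`, the pattern is implicitly anchored at the beginning.
The match spans [0:7] → 'slljbss'.
Captured: group 1 = 'jbss'.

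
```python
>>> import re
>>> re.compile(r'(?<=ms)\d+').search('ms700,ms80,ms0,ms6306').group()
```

'700'

Because the assertion is zero-width, the text it checks is not consumed and won't appear in the result.
`re.search` scans for the first position where the pattern succeeds.
The match spans [2:5] → '700'.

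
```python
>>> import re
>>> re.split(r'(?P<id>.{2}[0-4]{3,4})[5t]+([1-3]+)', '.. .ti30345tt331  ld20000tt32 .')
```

This matches exactly 2 of any character, then 3 to 4 of a character in [0-4] (captured as 'id'); then one or more of one of [5t]; then one or more of a character in [1-3] (captured).
Matches to split on: at [4:16] → 'ti30345tt331'; at [19:29] → 'd20000tt32'.
`re.split` interleaves the captured-group text with the surrounding fragments.

['.. .', 'ti3034', '331', '  l', 'd20000', '32', ' .']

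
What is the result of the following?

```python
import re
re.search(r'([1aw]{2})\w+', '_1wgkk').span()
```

Pattern: exactly 2 of one of [1aw] (captured); then one or more of a word character.
`search` walks the string left to right and returns the first match it finds.
The match spans [1:6] → '1wgkk'.
Captured: group 1 = '1w'.

(1, 6)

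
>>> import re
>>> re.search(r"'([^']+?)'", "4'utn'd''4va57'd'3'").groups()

The match spans [1:6] → "'utn'".
Captured: group 1 = 'utn'.

('utn',)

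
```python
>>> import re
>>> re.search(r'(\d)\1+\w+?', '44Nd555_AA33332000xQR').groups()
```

('4',)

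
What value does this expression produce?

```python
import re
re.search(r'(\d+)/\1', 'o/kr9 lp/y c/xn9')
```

None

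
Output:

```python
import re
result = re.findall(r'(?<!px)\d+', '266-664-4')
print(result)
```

A negative assertion filters positions out without eating any characters.
`findall` yields the raw match text (3 of them) because the pattern has no groups.

['266', '664', '4']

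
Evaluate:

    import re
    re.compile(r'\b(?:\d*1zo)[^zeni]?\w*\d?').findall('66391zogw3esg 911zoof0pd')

['66391zogw3esg', '911zoof0pd']

The pattern matches a word boundary (`\b`, zero-width); then zero or more of a digit, then the literal '1zo' (non-capturing group); then optionally any character except [zeni]; then zero or more of a word character, then optionally a digit.
Walking the string: at [0:13] → '66391zogw3esg'; at [14:24] → '911zoof0pd'.
With no groups in the pattern, `findall` gives back each whole match — 2 here.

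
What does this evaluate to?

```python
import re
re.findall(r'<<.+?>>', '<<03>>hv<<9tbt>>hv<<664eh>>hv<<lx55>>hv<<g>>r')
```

['<<03>>', '<<9tbt>>', '<<664eh>>', '<<lx55>>', '<<g>>']

A non-greedy quantifier consumes as few characters as it can — just enough that the remainder of the pattern still matches from where it stops; whatever follows it matches normally.
Scanning left to right: at [0:6] → '<<03>>'; at [8:16] → '<<9tbt>>'; at [18:27] → '<<664eh>>'; at [29:37] → '<<lx55>>'; at [39:44] → '<<g>>'.
With no groups in the pattern, `findall` gives back each whole match — 5 here.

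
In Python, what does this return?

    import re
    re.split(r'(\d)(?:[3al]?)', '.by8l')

['.by', '8', '']

The group in the pattern means `split` returns the separators' captures alongside the pieces.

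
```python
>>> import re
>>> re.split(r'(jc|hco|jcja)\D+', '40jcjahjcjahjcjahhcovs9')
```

['40', 'jc', '9']

Alternation isn't longest-match — the leftmost alternative that fits at this position is chosen.
Because the pattern has a capturing group, `split` also inserts each captured text between the pieces.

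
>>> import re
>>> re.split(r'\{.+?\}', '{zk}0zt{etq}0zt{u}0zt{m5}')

['', '0zt', '0zt', '0zt', '']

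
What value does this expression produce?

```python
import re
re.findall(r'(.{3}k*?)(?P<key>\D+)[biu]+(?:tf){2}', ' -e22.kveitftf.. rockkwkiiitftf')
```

[('e22', '.kveitftf.. rockkwkii')]

This matches exactly 3 of any character, then zero or more of the literal 'k' (lazy) (captured); then one or more of a non-digit (captured as 'key'); then one or more of one of [biu], then the literal 'tf' repeated 2 times.
Scanning left to right: at [2:31] match 'e22.kveitftf.. rockkwkiiitftf', groups = ('e22', '.kveitftf.. rockkwkii').
`findall` packs the 2 group values into a tuple for every match.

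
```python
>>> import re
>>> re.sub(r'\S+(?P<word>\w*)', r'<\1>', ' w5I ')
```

' <> '

The pattern matches one or more of a non-whitespace character; then zero or more of a word character (captured as 'word').
`\1` in the replacement pulls in group 1's text for each match.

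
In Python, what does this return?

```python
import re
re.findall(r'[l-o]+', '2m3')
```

['m']

The pattern matches one or more of a character in [l-o].
Walking the string: at [1:2] → 'm'.
`findall` yields the raw match text (1 of them) because the pattern has no groups.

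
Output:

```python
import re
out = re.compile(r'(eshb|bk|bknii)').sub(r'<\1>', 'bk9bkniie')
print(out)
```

Branches in `(...|...)` are attempted left-to-right; the first branch that allows the whole pattern to succeed is taken.
Matches: at [0:2] → 'bk'; at [3:5] → 'bk'.
Each match is replaced using the text its own group 1 captured.

<bk>9<bk>niie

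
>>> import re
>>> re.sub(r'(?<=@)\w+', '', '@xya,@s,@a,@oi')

'@,@,@,@'

Lookahead/lookbehind check context without consuming it, so the matched span excludes the asserted characters.
Every occurrence is swapped for ''.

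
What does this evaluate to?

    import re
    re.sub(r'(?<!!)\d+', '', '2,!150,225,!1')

',!1,,!1'

A negative assertion filters positions out without eating any characters.
Matches: at [0:1] → '2'; at [4:6] → '50'; at [7:10] → '225'.
`sub` substitutes '' at each match site.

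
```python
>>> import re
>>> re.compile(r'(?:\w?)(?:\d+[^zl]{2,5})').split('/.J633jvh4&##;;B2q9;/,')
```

The pattern matches optionally a word character (non-capturing group); then one or more of a digit, then 2 to 5 of any character except [zl] (non-capturing group).
Splitting on the pattern gives 3 pieces.

['/.', '##;;', '']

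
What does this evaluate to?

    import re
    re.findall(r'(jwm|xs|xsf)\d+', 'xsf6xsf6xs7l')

['xsf', 'xsf', 'xs']

`findall` collects group 1 from each match (3 total).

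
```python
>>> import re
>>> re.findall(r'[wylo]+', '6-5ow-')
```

Pattern: one or more of one of [wylo].
Walking the string: at [3:5] → 'ow'.
Since nothing is captured, `findall` lists the 1 matched substring directly.

['ow']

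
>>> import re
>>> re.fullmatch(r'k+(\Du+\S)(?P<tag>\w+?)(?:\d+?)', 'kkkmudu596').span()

(0, 10)

This matches one or more of a literal 'k'; then a non-digit, then one or more of the literal 'u', then a non-whitespace character (captured); then one or more of a word character (lazy) (captured as 'tag'); then one or more of a digit (lazy) (non-capturing group).
`fullmatch` succeeds only if the pattern covers the string from start to end.
The match spans [0:10] → 'kkkmudu596'.
Captured: group 1 = 'mud', group 2 = 'u'.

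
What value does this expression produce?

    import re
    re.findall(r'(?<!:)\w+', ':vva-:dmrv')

['va', 'mrv']

Because the assertion is negative and zero-width, positions next to the forbidden text are skipped.
`findall` yields the raw match text (2 of them) because the pattern has no groups.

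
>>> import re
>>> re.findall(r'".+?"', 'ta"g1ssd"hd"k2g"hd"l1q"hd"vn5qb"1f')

['"g1ssd"', '"k2g"', '"l1q"', '"vn5qb"']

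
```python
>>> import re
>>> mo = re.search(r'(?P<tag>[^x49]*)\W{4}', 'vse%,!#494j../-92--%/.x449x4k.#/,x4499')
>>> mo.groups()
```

('vse',)

The match spans [0:7] → 'vse%,!#'.
Captured: group 1 = 'vse'.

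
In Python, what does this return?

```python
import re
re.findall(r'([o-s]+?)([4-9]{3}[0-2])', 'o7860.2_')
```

Pattern: one or more of a character in [o-s] (lazy) (captured); then exactly 3 of a character in [4-9], then a character in [0-2] (captured).
Walking the string: at [0:5] match 'o7860', groups = ('o', '7860').
With 2 capturing groups, `findall` returns a 2-tuple per match.

[('o', '7860')]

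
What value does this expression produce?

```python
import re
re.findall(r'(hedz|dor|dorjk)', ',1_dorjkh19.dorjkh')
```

['dor', 'dor']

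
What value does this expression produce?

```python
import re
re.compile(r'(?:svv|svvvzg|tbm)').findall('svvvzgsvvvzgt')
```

['svv', 'svv']

`|` is ordered: at each position the engine commits to the first alternative that works.
Matches: at [0:3] → 'svv'; at [6:9] → 'svv'.
`findall` yields the raw match text (2 of them) because the pattern has no groups.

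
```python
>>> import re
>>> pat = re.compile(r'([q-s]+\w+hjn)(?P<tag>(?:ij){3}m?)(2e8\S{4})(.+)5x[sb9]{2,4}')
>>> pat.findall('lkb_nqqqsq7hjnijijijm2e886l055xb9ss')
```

[('qqqsq7hjn', 'ijijijm', '2e886l0', '5')]

The pattern matches one or more of a character in [q-s], then one or more of a word character, then the literal 'hjn' (captured); then the literal 'ij' repeated 3 times, then optionally a literal 'm' (captured as 'tag'); then a literal '2', then the literal 'e8', then exactly 4 of a non-whitespace character (captured); then one or more of any character (captured); then the literal '5x', then 2 to 4 of one of [sb9].
With 4 capturing groups, `findall` returns a 4-tuple per match.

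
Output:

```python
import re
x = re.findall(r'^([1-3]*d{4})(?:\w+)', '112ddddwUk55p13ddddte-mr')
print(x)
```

['112dddd']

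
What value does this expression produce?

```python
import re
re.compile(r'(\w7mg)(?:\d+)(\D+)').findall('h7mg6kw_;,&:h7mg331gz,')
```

The pattern matches a word character, then the literal '7mg' (captured); then one or more of a digit (non-capturing group); then one or more of a non-digit (captured).
Scanning left to right: at [0:13] match 'h7mg6kw_;,&:h', groups = ('h7mg', 'kw_;,&:h').
Multiple groups make `findall` return tuples — one 2-tuple for the one match.

[('h7mg', 'kw_;,&:h')]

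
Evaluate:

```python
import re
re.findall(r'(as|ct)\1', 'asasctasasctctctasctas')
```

['as', 'as', 'ct']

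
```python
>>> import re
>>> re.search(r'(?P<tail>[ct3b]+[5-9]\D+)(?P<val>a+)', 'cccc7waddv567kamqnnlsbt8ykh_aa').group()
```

The pattern matches one or more of one of [ct3b], then a character in [5-9], then one or more of a non-digit (captured as 'tail'); then one or more of a literal 'a' (captured as 'val').
The match spans [0:7] → 'cccc7wa'.

'cccc7wa'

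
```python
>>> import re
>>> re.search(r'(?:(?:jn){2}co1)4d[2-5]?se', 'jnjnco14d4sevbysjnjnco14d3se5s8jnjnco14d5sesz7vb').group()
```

'jnjnco14d4se'

The pattern matches the literal 'jn' repeated 2 times, then the literal 'co1' (non-capturing group); then the literal '4d', then optionally a character in [2-5], then the literal 'se'.
The match spans [0:12] → 'jnjnco14d4se'.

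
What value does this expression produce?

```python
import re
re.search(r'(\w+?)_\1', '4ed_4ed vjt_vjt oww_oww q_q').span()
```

`\1` is not a pattern — it's the concrete string captured by group 1, re-applied verbatim.
Unlike `match`, `search` isn't anchored — it looks for the pattern anywhere in the string.
The match spans [0:7] → '4ed_4ed'.
Captured: group 1 = '4ed'.

(0, 7)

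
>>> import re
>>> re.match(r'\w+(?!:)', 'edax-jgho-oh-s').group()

`(?!…)`/`(?<!…)` only lets a position through if the neighbouring text does NOT match; no characters are consumed.
`re.match` won't scan ahead — the pattern has to work from the very first character.
The match spans [0:4] → 'edax'.

'edax'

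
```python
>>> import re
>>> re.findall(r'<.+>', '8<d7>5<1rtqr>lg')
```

Scanning left to right: at [1:13] → '<d7>5<1rtqr>'.
Since nothing is captured, `findall` lists the 1 matched substring directly.

['<d7>5<1rtqr>']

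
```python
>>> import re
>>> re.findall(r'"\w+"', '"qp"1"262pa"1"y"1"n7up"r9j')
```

Scanning left to right: at [0:4] → '"qp"'; at [5:12] → '"262pa"'; at [13:16] → '"y"'; at [17:23] → '"n7up"'.
No capturing groups, so `findall` returns the 4 full match strings.

['"qp"', '"262pa"', '"y"', '"n7up"']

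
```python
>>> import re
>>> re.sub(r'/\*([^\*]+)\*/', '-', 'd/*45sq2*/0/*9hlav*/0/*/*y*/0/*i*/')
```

'd-0-0/*-0-'

Matches: at [1:10] → '/*45sq2*/'; at [11:20] → '/*9hlav*/'; at [23:28] → '/*y*/'; at [29:34] → '/*i*/'.
Every occurrence is swapped for '-'.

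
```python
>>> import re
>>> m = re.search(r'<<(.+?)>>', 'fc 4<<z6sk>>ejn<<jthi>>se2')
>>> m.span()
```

Because the quantifier is non-greedy, it stops expanding at the earliest point where the rest of the pattern can succeed.
`re.search` scans for the first position where the pattern succeeds.
The match spans [4:12] → '<<z6sk>>'.
Captured: group 1 = 'z6sk'.

(4, 12)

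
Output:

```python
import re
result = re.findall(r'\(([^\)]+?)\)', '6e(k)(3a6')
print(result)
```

['k']

Walking the string: at [2:5] match '(k)', group 1 = 'k'.
`findall` collects group 1 from the one match (1 total).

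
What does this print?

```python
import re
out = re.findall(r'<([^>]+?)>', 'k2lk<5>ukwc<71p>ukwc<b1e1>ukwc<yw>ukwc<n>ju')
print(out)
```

['5', '71p', 'b1e1', 'yw', 'n']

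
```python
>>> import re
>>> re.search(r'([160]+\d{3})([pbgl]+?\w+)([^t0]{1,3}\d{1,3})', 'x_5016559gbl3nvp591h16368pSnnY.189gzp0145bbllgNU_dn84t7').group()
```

'016559gbl3nvp591h16368pSnnY.189'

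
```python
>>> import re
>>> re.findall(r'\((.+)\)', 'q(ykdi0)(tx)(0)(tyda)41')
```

['ykdi0)(tx)(0)(tyda']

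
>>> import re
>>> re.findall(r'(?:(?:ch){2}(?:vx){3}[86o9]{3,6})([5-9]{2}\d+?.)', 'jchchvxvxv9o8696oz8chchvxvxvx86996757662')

This matches the literal 'ch' repeated 2 times, then the literal 'vx' repeated 3 times, then 3 to 6 of one of [86o9] (non-capturing group); then exactly 2 of a character in [5-9], then one or more of a digit (lazy), then any character (captured).
The `?` after the quantifier makes it lazy — it takes as little as possible before letting the rest of the pattern try.
Walking the string: at [19:38] match 'chchvxvxvx869967576', group 1 = '7576'.
Because there's exactly one group, `findall` drops the full match and keeps group 1 from the one hit.

['7576']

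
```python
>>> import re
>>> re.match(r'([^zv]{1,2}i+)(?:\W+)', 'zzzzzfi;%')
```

None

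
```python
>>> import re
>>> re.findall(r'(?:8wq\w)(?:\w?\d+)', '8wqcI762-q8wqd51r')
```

['8wqcI762', '8wqd51']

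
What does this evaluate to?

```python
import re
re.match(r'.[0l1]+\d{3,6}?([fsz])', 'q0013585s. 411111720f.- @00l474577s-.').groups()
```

The match spans [0:9] → 'q0013585s'.
Captured: group 1 = 's'.

('s',)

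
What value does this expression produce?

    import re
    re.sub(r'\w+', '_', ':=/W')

Pattern: one or more of a word character.
Matches: at [3:4] → 'W'.
Every occurrence is swapped for '_'.

':=/_'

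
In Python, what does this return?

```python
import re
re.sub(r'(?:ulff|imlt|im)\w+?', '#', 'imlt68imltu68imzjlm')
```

'#8#68#jlm'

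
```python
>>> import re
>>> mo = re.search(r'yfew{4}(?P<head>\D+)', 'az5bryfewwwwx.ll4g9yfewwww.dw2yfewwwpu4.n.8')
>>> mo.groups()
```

('x.ll',)

The match spans [5:16] → 'yfewwwwx.ll'.
Captured: group 1 = 'x.ll'.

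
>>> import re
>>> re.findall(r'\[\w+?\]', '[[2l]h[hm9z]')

['[2l]', '[hm9z]']

No capturing groups, so `findall` returns the 2 full match strings.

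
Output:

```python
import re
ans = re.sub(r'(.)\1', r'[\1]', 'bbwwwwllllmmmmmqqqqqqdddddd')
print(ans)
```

`\1` is not a pattern — it's the concrete string captured by group 1, re-applied verbatim.
Matches: at [0:2] → 'bb'; at [2:4] → 'ww'; at [4:6] → 'ww'; at [6:8] → 'll'; at [8:10] → 'll'; ….
Each match is replaced using the text its own group 1 captured.

[b][w][w][l][l][m][m]m[q][q][q][d][d][d]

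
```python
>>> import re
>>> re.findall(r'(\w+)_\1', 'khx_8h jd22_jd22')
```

`\1` is not a pattern — it's the concrete string captured by group 1, re-applied verbatim.
Matches: at [7:16] match 'jd22_jd22', group 1 = 'jd22'.
With a single group, `findall` returns only what that group captured — 1 item.

['jd22']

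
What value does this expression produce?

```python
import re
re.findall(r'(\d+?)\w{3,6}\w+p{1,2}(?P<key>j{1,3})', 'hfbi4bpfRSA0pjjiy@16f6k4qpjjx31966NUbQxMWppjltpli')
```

The pattern matches one or more of a digit (lazy) (captured); then 3 to 6 of a word character, then one or more of a word character, then 1 to 2 of a literal 'p'; then 1 to 3 of a literal 'j' (captured as 'key').
Because the quantifier is non-greedy, it stops expanding at the earliest point where the rest of the pattern can succeed.
Walking the string: at [4:15] match '4bpfRSA0pjj', groups = ('4', 'jj'); at [18:44] match '16f6k4qpjjx31966NUbQxMWppj', groups = ('1', 'j').
With 2 capturing groups, `findall` returns a 2-tuple per match.

[('4', 'jj'), ('1', 'j')]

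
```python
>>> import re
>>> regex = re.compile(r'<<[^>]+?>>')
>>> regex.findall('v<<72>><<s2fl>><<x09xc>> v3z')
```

['<<72>>', '<<s2fl>>', '<<x09xc>>']

Matches: at [1:7] → '<<72>>'; at [7:15] → '<<s2fl>>'; at [15:24] → '<<x09xc>>'.
Since nothing is captured, `findall` lists the 3 matched substrings directly.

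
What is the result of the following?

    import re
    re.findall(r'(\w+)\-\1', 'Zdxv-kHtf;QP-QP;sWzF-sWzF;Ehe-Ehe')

['QP', 'sWzF', 'Ehe']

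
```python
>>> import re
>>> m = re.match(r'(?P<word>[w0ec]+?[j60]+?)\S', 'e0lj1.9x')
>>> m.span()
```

(0, 3)

`match` is anchored at position 0; if the pattern doesn't fit there, it returns None.
The match spans [0:3] → 'e0l'.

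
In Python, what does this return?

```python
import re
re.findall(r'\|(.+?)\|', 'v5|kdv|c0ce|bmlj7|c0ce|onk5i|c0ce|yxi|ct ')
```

['kdv', 'bmlj7', 'onk5i', 'yxi']

With the lazy modifier that quantifier settles for the fewest repetitions that let the rest of the pattern succeed (the atoms after it are unaffected and can still be greedy).
`findall` collects group 1 from each match (4 total).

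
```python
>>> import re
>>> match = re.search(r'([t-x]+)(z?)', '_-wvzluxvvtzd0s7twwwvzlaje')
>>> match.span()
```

(2, 5)

This matches one or more of a character in [t-x] (captured); then optionally a literal 'z' (captured).
The match spans [2:5] → 'wvz'.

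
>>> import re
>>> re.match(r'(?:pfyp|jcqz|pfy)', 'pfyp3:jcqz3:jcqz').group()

'pfyp'

`|` is ordered: at each position the engine commits to the first alternative that works.
With `match`, the pattern is implicitly anchored at the beginning.
The match spans [0:4] → 'pfyp'.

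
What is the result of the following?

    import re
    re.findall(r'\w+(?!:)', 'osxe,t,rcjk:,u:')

The negative lookaround is zero-width — it rules out positions where the adjacent text would match, without consuming anything.
`findall` yields the raw match text (3 of them) because the pattern has no groups.

['osxe', 't', 'rcj']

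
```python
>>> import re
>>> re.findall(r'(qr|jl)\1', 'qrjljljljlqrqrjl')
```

A backreference is literal: `\1` must see the identical characters the first group matched.
Matches: at [2:6] match 'jljl', group 1 = 'jl'; at [6:10] match 'jljl', group 1 = 'jl'; at [10:14] match 'qrqr', group 1 = 'qr'.
Because there's exactly one group, `findall` drops the full match and keeps group 1 from each hit.

['jl', 'jl', 'qr']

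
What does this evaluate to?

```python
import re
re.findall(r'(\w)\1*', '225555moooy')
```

`\1` has to match the exact text group 1 already captured.
Walking the string: at [0:2] match '22', group 1 = '2'; at [2:6] match '5555', group 1 = '5'; at [6:7] match 'm', group 1 = 'm'; at [7:10] match 'ooo', group 1 = 'o'; at [10:11] match 'y', group 1 = 'y'.
`findall` collects group 1 from each match (5 total).

['2', '5', 'm', 'o', 'y']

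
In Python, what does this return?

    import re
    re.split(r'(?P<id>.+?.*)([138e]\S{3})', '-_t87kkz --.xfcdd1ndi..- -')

Pattern: one or more of any character (lazy), then zero or more of any character (captured as 'id'); then one of [138e], then exactly 3 of a non-whitespace character (captured).
Matches to split on: at [0:21] → '-_t87kkz --.xfcdd1ndi'.
Because the pattern has a capturing group, `split` also inserts each captured text between the pieces.

['', '-_t87kkz --.xfcdd', '1ndi', '..- -']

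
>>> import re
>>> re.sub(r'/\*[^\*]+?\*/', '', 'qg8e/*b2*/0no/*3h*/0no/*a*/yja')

'qg8e0no0noyja'

Matches: at [4:10] → '/*b2*/'; at [13:19] → '/*3h*/'; at [22:27] → '/*a*/'.
`sub` substitutes '' at each match site.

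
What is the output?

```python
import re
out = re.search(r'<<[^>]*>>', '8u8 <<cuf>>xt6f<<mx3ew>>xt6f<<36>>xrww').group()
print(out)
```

<<cuf>>

The match spans [4:11] → '<<cuf>>'.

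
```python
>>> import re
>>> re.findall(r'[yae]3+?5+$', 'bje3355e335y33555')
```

Pattern: one of [yae]; then one or more of the literal '3' (lazy), then one or more of the literal '5'; then anchored at the end.
Matches: at [11:17] → 'y33555'.
`findall` yields the raw match text (1 of them) because the pattern has no groups.

['y33555']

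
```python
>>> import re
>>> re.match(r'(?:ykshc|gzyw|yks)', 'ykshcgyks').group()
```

'ykshc'

Alternation isn't longest-match — the leftmost alternative that fits at this position is chosen.
With `match`, the pattern is implicitly anchored at the beginning.
The match spans [0:5] → 'ykshc'.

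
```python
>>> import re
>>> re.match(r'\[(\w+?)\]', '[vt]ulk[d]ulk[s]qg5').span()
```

`match` is anchored at position 0; if the pattern doesn't fit there, it returns None.
The match spans [0:4] → '[vt]'.
Captured: group 1 = 'vt'.

(0, 4)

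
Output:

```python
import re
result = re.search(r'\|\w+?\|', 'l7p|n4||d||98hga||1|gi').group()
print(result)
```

The match spans [3:7] → '|n4|'.

|n4|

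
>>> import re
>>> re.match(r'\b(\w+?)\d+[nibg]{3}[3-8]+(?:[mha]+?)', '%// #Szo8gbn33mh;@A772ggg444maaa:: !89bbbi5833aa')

None

The pattern matches a word boundary (`\b`, zero-width); then one or more of a word character (lazy) (captured); then one or more of a digit, then exactly 3 of one of [nibg]; then one or more of a character in [3-8]; then one or more of one of [mha] (lazy) (non-capturing group).
`re.match` won't scan ahead — the pattern has to work from the very first character.
Here the string doesn't start with a match, so the call returns None.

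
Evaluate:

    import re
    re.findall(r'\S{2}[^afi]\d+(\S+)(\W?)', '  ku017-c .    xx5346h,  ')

Multiple groups make `findall` return tuples — one 2-tuple for each match.

[('-c', ' '), ('h,', ' ')]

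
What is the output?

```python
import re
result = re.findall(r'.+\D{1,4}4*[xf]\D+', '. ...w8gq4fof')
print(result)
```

['. ...w8gq4fof']

No capturing groups, so `findall` returns the 1 full match string.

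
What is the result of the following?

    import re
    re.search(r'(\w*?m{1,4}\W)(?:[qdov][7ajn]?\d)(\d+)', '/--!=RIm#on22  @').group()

'RIm#on22'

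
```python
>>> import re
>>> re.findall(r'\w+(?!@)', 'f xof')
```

['f', 'xof']

`(?!…)`/`(?<!…)` only lets a position through if the neighbouring text does NOT match; no characters are consumed.
`findall` yields the raw match text (2 of them) because the pattern has no groups.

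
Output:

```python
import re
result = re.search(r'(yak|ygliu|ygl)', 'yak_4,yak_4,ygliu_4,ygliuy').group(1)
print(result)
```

`re.search` tries every starting position until one works.
The match spans [0:3] → 'yak'.
Captured: group 1 = 'yak'.

yak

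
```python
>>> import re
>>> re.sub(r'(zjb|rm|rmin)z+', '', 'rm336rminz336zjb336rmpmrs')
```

'rm336336zjb336rmpmrs'

Matches: at [5:10] → 'rminz'.
`sub` substitutes '' at each match site.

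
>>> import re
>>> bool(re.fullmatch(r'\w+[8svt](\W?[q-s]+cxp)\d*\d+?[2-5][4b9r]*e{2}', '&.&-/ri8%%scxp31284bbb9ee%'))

False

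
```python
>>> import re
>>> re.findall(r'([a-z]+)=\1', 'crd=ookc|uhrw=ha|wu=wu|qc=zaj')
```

['wu']

The backreference `\1` re-matches whatever the first group consumed, character for character.
With a single group, `findall` returns only what that group captured — 1 item.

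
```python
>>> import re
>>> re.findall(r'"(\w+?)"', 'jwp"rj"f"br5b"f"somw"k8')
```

['rj', 'br5b', 'somw']

Walking the string: at [3:7] match '"rj"', group 1 = 'rj'; at [8:14] match '"br5b"', group 1 = 'br5b'; at [15:21] match '"somw"', group 1 = 'somw'.
One capturing group, so `findall` returns just the captured substring from each match — 3 in all.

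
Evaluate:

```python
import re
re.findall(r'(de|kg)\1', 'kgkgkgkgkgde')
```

['kg', 'kg']

`\1` is not a pattern — it's the concrete string captured by group 1, re-applied verbatim.
Scanning left to right: at [0:4] match 'kgkg', group 1 = 'kg'; at [4:8] match 'kgkg', group 1 = 'kg'.
With a single group, `findall` returns only what that group captured — 2 items.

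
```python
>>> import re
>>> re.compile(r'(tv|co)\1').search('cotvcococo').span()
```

(4, 8)

A backreference is literal: `\1` must see the identical characters the first group matched.
`re.search` scans for the first position where the pattern succeeds.
The match spans [4:8] → 'coco'.
Captured: group 1 = 'co'.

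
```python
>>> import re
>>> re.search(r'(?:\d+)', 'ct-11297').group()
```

'11297'

This matches one or more of a digit (non-capturing group).
The match spans [3:8] → '11297'.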